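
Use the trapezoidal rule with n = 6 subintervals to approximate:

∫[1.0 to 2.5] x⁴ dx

f(x) = x⁴
a = 1.0, b = 2.5, n = 6
h = (b - a)/n = 0.250000

Trapezoidal rule: (h/2)[f(x₀) + 2f(x₁) + 2f(x₂) + ... + f(xₙ)]

x_0 = 1.0000, f(x_0) = 1.000000, coefficient = 1
x_1 = 1.2500, f(x_1) = 2.441406, coefficient = 2
x_2 = 1.5000, f(x_2) = 5.062500, coefficient = 2
x_3 = 1.7500, f(x_3) = 9.378906, coefficient = 2
x_4 = 2.0000, f(x_4) = 16.000000, coefficient = 2
x_5 = 2.2500, f(x_5) = 25.628906, coefficient = 2
x_6 = 2.5000, f(x_6) = 39.062500, coefficient = 1

I ≈ (0.250000/2) × 157.085938 = 19.635742
Exact value: 19.331250
Error: 0.304492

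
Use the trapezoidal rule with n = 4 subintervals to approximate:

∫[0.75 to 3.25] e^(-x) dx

f(x) = e^(-x)
a = 0.75, b = 3.25, n = 4
h = (b - a)/n = 0.625000

Trapezoidal rule: (h/2)[f(x₀) + 2f(x₁) + 2f(x₂) + ... + f(xₙ)]

x_0 = 0.7500, f(x_0) = 0.472367, coefficient = 1
x_1 = 1.3750, f(x_1) = 0.252840, coefficient = 2
x_2 = 2.0000, f(x_2) = 0.135335, coefficient = 2
x_3 = 2.6250, f(x_3) = 0.072440, coefficient = 2
x_4 = 3.2500, f(x_4) = 0.038774, coefficient = 1

I ≈ (0.625000/2) × 1.432370 = 0.447616
Exact value: 0.433592
Error: 0.014023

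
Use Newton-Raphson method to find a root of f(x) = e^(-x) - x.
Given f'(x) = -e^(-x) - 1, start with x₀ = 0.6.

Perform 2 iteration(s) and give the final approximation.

f(x) = e^(-x) - x
f'(x) = -e^(-x) - 1
x₀ = 0.6

Newton-Raphson formula: x_{n+1} = x_n - f(x_n)/f'(x_n)

Iteration 1:
  f(0.600000) = -0.051188
  f'(0.600000) = -1.548812
  x_1 = 0.600000 - (-0.051188)/(-1.548812) = 0.566950
Iteration 2:
  f(0.566950) = 0.000303
  f'(0.566950) = -1.567253
  x_2 = 0.566950 - 0.000303/(-1.567253) = 0.567143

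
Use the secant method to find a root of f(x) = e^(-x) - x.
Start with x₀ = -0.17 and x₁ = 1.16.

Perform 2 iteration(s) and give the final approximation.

f(x) = e^(-x) - x
x₀ = -0.17, x₁ = 1.16

Secant formula: x_{n+1} = x_n - f(x_n)(x_n - x_{n-1})/(f(x_n) - f(x_{n-1}))

Iteration 1:
  f(-0.170000) = 1.355305
  f(1.160000) = -0.846514
  x_2 = 1.160000 - (-0.846514)×(1.160000 - (-0.170000))/(-0.846514 - 1.355305)
       = 0.648667
Iteration 2:
  f(1.160000) = -0.846514
  f(0.648667) = -0.125924
  x_3 = 0.648667 - (-0.125924)×(0.648667 - 1.160000)/(-0.125924 - (-0.846514))
       = 0.559310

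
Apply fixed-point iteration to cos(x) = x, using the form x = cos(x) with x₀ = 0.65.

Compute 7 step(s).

Equation: cos(x) = x
Fixed-point form: x = cos(x)
x₀ = 0.65

x_1 = g(0.650000) = 0.796084
x_2 = g(0.796084) = 0.699511
x_3 = g(0.699511) = 0.765157
x_4 = g(0.765157) = 0.721273
x_5 = g(0.721273) = 0.750965
x_6 = g(0.750965) = 0.731030
x_7 = g(0.731030) = 0.744487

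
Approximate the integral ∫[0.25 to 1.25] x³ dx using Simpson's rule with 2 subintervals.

f(x) = x³
a = 0.25, b = 1.25, n = 2
h = (b - a)/n = 0.500000

Simpson's rule: (h/3)[f(x₀) + 4f(x₁) + 2f(x₂) + ... + f(xₙ)]

x_0 = 0.2500, f(x_0) = 0.015625, coefficient = 1
x_1 = 0.7500, f(x_1) = 0.421875, coefficient = 4
x_2 = 1.2500, f(x_2) = 1.953125, coefficient = 1

I ≈ (0.500000/3) × 3.656250 = 0.609375
Exact value: 0.609375
Error: 0.000000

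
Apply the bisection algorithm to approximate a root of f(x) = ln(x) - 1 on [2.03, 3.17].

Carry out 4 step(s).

f(x) = ln(x) - 1
Initial interval: [2.03, 3.17]

Iteration 1:
  c_1 = (2.030000 + 3.170000)/2 = 2.600000
  f(c_1) = f(2.600000) = -0.044489
  f(a) × f(c) ≥ 0, new interval: [2.600000, 3.170000]
Iteration 2:
  c_2 = (2.600000 + 3.170000)/2 = 2.885000
  f(c_2) = f(2.885000) = 0.059525
  f(a) × f(c) < 0, new interval: [2.600000, 2.885000]
Iteration 3:
  c_3 = (2.600000 + 2.885000)/2 = 2.742500
  f(c_3) = f(2.742500) = 0.008870
  f(a) × f(c) < 0, new interval: [2.600000, 2.742500]
Iteration 4:
  c_4 = (2.600000 + 2.742500)/2 = 2.671250
  f(c_4) = f(2.671250) = -0.017453
  f(a) × f(c) ≥ 0, new interval: [2.671250, 2.742500]

After 4 iteration(s), the approximation is c_4 = 2.671250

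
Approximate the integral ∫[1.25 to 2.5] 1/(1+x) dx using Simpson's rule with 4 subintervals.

f(x) = 1/(1+x)
a = 1.25, b = 2.5, n = 4
h = (b - a)/n = 0.312500

Simpson's rule: (h/3)[f(x₀) + 4f(x₁) + 2f(x₂) + ... + f(xₙ)]

x_0 = 1.2500, f(x_0) = 0.444444, coefficient = 1
x_1 = 1.5625, f(x_1) = 0.390244, coefficient = 4
x_2 = 1.8750, f(x_2) = 0.347826, coefficient = 2
x_3 = 2.1875, f(x_3) = 0.313725, coefficient = 4
x_4 = 2.5000, f(x_4) = 0.285714, coefficient = 1

I ≈ (0.312500/3) × 4.241688 = 0.441843
Exact value: 0.441833
Error: 0.000010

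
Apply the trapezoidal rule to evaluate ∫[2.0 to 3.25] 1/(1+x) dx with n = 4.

f(x) = 1/(1+x)
a = 2.0, b = 3.25, n = 4
h = (b - a)/n = 0.312500

Trapezoidal rule: (h/2)[f(x₀) + 2f(x₁) + 2f(x₂) + ... + f(xₙ)]

x_0 = 2.0000, f(x_0) = 0.333333, coefficient = 1
x_1 = 2.3125, f(x_1) = 0.301887, coefficient = 2
x_2 = 2.6250, f(x_2) = 0.275862, coefficient = 2
x_3 = 2.9375, f(x_3) = 0.253968, coefficient = 2
x_4 = 3.2500, f(x_4) = 0.235294, coefficient = 1

I ≈ (0.312500/2) × 2.232062 = 0.348760
Exact value: 0.348307
Error: 0.000453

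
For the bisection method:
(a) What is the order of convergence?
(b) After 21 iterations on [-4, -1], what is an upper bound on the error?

(a) Bisection has linear (order 1) convergence; the error is halved each step.

(b) Error bound = (b-a)/2^n = (-1 - (-4))/2^{21}
    = 3/2^{21}

(a) 1 (linear); (b) error ≤ 1.43e-06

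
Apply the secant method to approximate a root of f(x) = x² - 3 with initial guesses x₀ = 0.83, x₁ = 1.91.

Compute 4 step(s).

f(x) = x² - 3
x₀ = 0.83, x₁ = 1.91

Secant formula: x_{n+1} = x_n - f(x_n)(x_n - x_{n-1})/(f(x_n) - f(x_{n-1}))

Iteration 1:
  f(0.830000) = -2.311100
  f(1.910000) = 0.648100
  x_2 = 1.910000 - 0.648100×(1.910000 - 0.830000)/(0.648100 - (-2.311100))
       = 1.673467
Iteration 2:
  f(1.910000) = 0.648100
  f(1.673467) = -0.199508
  x_3 = 1.673467 - (-0.199508)×(1.673467 - 1.910000)/(-0.199508 - 0.648100)
       = 1.729142
Iteration 3:
  f(1.673467) = -0.199508
  f(1.729142) = -0.010069
  x_4 = 1.729142 - (-0.010069)×(1.729142 - 1.673467)/(-0.010069 - (-0.199508))
       = 1.732101
Iteration 4:
  f(1.729142) = -0.010069
  f(1.732101) = 0.000174
  x_5 = 1.732101 - 0.000174×(1.732101 - 1.729142)/(0.000174 - (-0.010069))
       = 1.732051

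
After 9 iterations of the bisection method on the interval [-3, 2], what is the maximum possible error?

Bisection error bound: |error| ≤ (b-a)/2^n
|error| ≤ (2 - (-3))/2^9 = 5/2^9
|error| ≤ 0.0097656250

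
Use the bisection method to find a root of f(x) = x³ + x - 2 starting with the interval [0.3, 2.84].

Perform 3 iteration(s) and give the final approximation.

f(x) = x³ + x - 2
Initial interval: [0.3, 2.84]

Iteration 1:
  c_1 = (0.300000 + 2.840000)/2 = 1.570000
  f(c_1) = f(1.570000) = 3.439893
  f(a) × f(c) < 0, new interval: [0.300000, 1.570000]
Iteration 2:
  c_2 = (0.300000 + 1.570000)/2 = 0.935000
  f(c_2) = f(0.935000) = -0.247600
  f(a) × f(c) ≥ 0, new interval: [0.935000, 1.570000]
Iteration 3:
  c_3 = (0.935000 + 1.570000)/2 = 1.252500
  f(c_3) = f(1.252500) = 1.217367
  f(a) × f(c) < 0, new interval: [0.935000, 1.252500]

After 3 iteration(s), the approximation is c_3 = 1.252500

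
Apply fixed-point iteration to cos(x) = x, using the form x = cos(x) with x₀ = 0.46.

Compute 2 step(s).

Equation: cos(x) = x
Fixed-point form: x = cos(x)
x₀ = 0.46

x_1 = g(0.460000) = 0.896052
x_2 = g(0.896052) = 0.624697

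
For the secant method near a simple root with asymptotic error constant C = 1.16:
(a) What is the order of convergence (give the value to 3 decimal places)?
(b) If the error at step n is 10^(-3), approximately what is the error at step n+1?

(a) Secant method has superlinear convergence with order φ = (1+√5)/2 ≈ 1.618.
    This means |e_{n+1}| ≈ C|e_n|^1.618.

(b) With |e_n| = 10^(-3) and C = 1.16:
    |e_{n+1}| ≈ 1.16 × (10^(-3))^1.618 = 1.16 × 10^(-4.85)

(a) ≈ 1.618 (golden ratio); (b) |e_{n+1}| ≈ 1.623e-05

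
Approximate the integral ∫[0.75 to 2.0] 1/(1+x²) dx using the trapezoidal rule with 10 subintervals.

f(x) = 1/(1+x²)
a = 0.75, b = 2.0, n = 10
h = (b - a)/n = 0.125000

Trapezoidal rule: (h/2)[f(x₀) + 2f(x₁) + 2f(x₂) + ... + f(xₙ)]

x_0 = 0.7500, f(x_0) = 0.640000, coefficient = 1
x_1 = 0.8750, f(x_1) = 0.566372, coefficient = 2
x_2 = 1.0000, f(x_2) = 0.500000, coefficient = 2
x_3 = 1.1250, f(x_3) = 0.441379, coefficient = 2
x_4 = 1.2500, f(x_4) = 0.390244, coefficient = 2
x_5 = 1.3750, f(x_5) = 0.345946, coefficient = 2
x_6 = 1.5000, f(x_6) = 0.307692, coefficient = 2
x_7 = 1.6250, f(x_7) = 0.274678, coefficient = 2
x_8 = 1.7500, f(x_8) = 0.246154, coefficient = 2
x_9 = 1.8750, f(x_9) = 0.221453, coefficient = 2
x_10 = 2.0000, f(x_10) = 0.200000, coefficient = 1

I ≈ (0.125000/2) × 7.427837 = 0.464240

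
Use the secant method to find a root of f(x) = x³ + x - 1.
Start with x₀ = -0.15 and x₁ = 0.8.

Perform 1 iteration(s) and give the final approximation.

f(x) = x³ + x - 1
x₀ = -0.15, x₁ = 0.8

Secant formula: x_{n+1} = x_n - f(x_n)(x_n - x_{n-1})/(f(x_n) - f(x_{n-1}))

Iteration 1:
  f(-0.150000) = -1.153375
  f(0.800000) = 0.312000
  x_2 = 0.800000 - 0.312000×(0.800000 - (-0.150000))/(0.312000 - (-1.153375))
       = 0.597731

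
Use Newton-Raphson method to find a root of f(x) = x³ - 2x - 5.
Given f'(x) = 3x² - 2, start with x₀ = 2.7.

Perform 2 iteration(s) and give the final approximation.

f(x) = x³ - 2x - 5
f'(x) = 3x² - 2
x₀ = 2.7

Newton-Raphson formula: x_{n+1} = x_n - f(x_n)/f'(x_n)

Iteration 1:
  f(2.700000) = 9.283000
  f'(2.700000) = 19.870000
  x_1 = 2.700000 - 9.283000/19.870000 = 2.232813
Iteration 2:
  f(2.232813) = 1.665964
  f'(2.232813) = 12.956366
  x_2 = 2.232813 - 1.665964/12.956366 = 2.104231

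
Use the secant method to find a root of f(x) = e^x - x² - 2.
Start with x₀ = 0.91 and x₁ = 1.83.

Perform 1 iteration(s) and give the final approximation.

f(x) = e^x - x² - 2
x₀ = 0.91, x₁ = 1.83

Secant formula: x_{n+1} = x_n - f(x_n)(x_n - x_{n-1})/(f(x_n) - f(x_{n-1}))

Iteration 1:
  f(0.910000) = -0.343777
  f(1.830000) = 0.884987
  x_2 = 1.830000 - 0.884987×(1.830000 - 0.910000)/(0.884987 - (-0.343777))
       = 1.167393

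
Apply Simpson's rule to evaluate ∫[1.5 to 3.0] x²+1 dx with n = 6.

f(x) = x²+1
a = 1.5, b = 3.0, n = 6
h = (b - a)/n = 0.250000

Simpson's rule: (h/3)[f(x₀) + 4f(x₁) + 2f(x₂) + ... + f(xₙ)]

x_0 = 1.5000, f(x_0) = 3.250000, coefficient = 1
x_1 = 1.7500, f(x_1) = 4.062500, coefficient = 4
x_2 = 2.0000, f(x_2) = 5.000000, coefficient = 2
x_3 = 2.2500, f(x_3) = 6.062500, coefficient = 4
x_4 = 2.5000, f(x_4) = 7.250000, coefficient = 2
x_5 = 2.7500, f(x_5) = 8.562500, coefficient = 4
x_6 = 3.0000, f(x_6) = 10.000000, coefficient = 1

I ≈ (0.250000/3) × 112.500000 = 9.375000
Exact value: 9.375000
Error: 0.000000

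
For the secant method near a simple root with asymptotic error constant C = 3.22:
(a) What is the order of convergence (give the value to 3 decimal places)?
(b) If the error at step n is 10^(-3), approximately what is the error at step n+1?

(a) Secant method has superlinear convergence with order φ = (1+√5)/2 ≈ 1.618.
    This means |e_{n+1}| ≈ C|e_n|^1.618.

(b) With |e_n| = 10^(-3) and C = 3.22:
    |e_{n+1}| ≈ 3.22 × (10^(-3))^1.618 = 3.22 × 10^(-4.85)

(a) ≈ 1.618 (golden ratio); (b) |e_{n+1}| ≈ 4.506e-05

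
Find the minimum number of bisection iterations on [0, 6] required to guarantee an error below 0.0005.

We need (b-a)/2^n ≤ 0.0005
(6 - 0)/2^n ≤ 0.0005
6/2^n ≤ 0.0005
2^n ≥ 12000
n ≥ log₂(12000) = 13.55
n ≥ 14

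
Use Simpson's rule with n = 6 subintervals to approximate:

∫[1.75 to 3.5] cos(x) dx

f(x) = cos(x)
a = 1.75, b = 3.5, n = 6
h = (b - a)/n = 0.291667

Simpson's rule: (h/3)[f(x₀) + 4f(x₁) + 2f(x₂) + ... + f(xₙ)]

x_0 = 1.7500, f(x_0) = -0.178246, coefficient = 1
x_1 = 2.0417, f(x_1) = -0.453662, coefficient = 4
x_2 = 2.3333, f(x_2) = -0.690758, coefficient = 2
x_3 = 2.6250, f(x_3) = -0.869507, coefficient = 4
x_4 = 2.9167, f(x_4) = -0.974811, coefficient = 2
x_5 = 3.2083, f(x_5) = -0.997774, coefficient = 4
x_6 = 3.5000, f(x_6) = -0.936457, coefficient = 1

I ≈ (0.291667/3) × -13.729612 = -1.334823
Exact value: -1.334769
Error: 0.000054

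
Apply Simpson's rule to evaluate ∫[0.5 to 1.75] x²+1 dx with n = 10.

f(x) = x²+1
a = 0.5, b = 1.75, n = 10
h = (b - a)/n = 0.125000

Simpson's rule: (h/3)[f(x₀) + 4f(x₁) + 2f(x₂) + ... + f(xₙ)]

x_0 = 0.5000, f(x_0) = 1.250000, coefficient = 1
x_1 = 0.6250, f(x_1) = 1.390625, coefficient = 4
x_2 = 0.7500, f(x_2) = 1.562500, coefficient = 2
x_3 = 0.8750, f(x_3) = 1.765625, coefficient = 4
x_4 = 1.0000, f(x_4) = 2.000000, coefficient = 2
x_5 = 1.1250, f(x_5) = 2.265625, coefficient = 4
x_6 = 1.2500, f(x_6) = 2.562500, coefficient = 2
x_7 = 1.3750, f(x_7) = 2.890625, coefficient = 4
x_8 = 1.5000, f(x_8) = 3.250000, coefficient = 2
x_9 = 1.6250, f(x_9) = 3.640625, coefficient = 4
x_10 = 1.7500, f(x_10) = 4.062500, coefficient = 1

I ≈ (0.125000/3) × 71.875000 = 2.994792
Exact value: 2.994792
Error: 0.000000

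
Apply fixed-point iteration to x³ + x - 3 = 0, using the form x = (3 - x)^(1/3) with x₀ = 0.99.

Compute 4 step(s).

Equation: x³ + x - 3 = 0
Fixed-point form: x = (3 - x)^(1/3)
x₀ = 0.99

x_1 = g(0.990000) = 1.262017
x_2 = g(1.262017) = 1.202306
x_3 = g(1.202306) = 1.215921
x_4 = g(1.215921) = 1.212843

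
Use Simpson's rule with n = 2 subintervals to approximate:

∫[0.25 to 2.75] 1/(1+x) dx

f(x) = 1/(1+x)
a = 0.25, b = 2.75, n = 2
h = (b - a)/n = 1.250000

Simpson's rule: (h/3)[f(x₀) + 4f(x₁) + 2f(x₂) + ... + f(xₙ)]

x_0 = 0.2500, f(x_0) = 0.800000, coefficient = 1
x_1 = 1.5000, f(x_1) = 0.400000, coefficient = 4
x_2 = 2.7500, f(x_2) = 0.266667, coefficient = 1

I ≈ (1.250000/3) × 2.666667 = 1.111111
Exact value: 1.098612
Error: 0.012499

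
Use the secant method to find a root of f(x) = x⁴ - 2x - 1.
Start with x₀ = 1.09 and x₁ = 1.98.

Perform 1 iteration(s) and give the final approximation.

f(x) = x⁴ - 2x - 1
x₀ = 1.09, x₁ = 1.98

Secant formula: x_{n+1} = x_n - f(x_n)(x_n - x_{n-1})/(f(x_n) - f(x_{n-1}))

Iteration 1:
  f(1.090000) = -1.768418
  f(1.980000) = 10.409536
  x_2 = 1.980000 - 10.409536×(1.980000 - 1.090000)/(10.409536 - (-1.768418))
       = 1.219241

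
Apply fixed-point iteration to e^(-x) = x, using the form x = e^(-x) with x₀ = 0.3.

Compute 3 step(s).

Equation: e^(-x) = x
Fixed-point form: x = e^(-x)
x₀ = 0.3

x_1 = g(0.300000) = 0.740818
x_2 = g(0.740818) = 0.476724
x_3 = g(0.476724) = 0.620814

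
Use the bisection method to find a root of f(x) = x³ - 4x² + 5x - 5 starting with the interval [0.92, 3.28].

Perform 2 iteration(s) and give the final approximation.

f(x) = x³ - 4x² + 5x - 5
Initial interval: [0.92, 3.28]

Iteration 1:
  c_1 = (0.920000 + 3.280000)/2 = 2.100000
  f(c_1) = f(2.100000) = -2.879000
  f(a) × f(c) ≥ 0, new interval: [2.100000, 3.280000]
Iteration 2:
  c_2 = (2.100000 + 3.280000)/2 = 2.690000
  f(c_2) = f(2.690000) = -1.029291
  f(a) × f(c) ≥ 0, new interval: [2.690000, 3.280000]

After 2 iteration(s), the approximation is c_2 = 2.690000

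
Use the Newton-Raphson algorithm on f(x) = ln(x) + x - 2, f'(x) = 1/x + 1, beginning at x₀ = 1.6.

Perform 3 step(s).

f(x) = ln(x) + x - 2
f'(x) = 1/x + 1
x₀ = 1.6

Newton-Raphson formula: x_{n+1} = x_n - f(x_n)/f'(x_n)

Iteration 1:
  f(1.600000) = 0.070004
  f'(1.600000) = 1.625000
  x_1 = 1.600000 - 0.070004/1.625000 = 1.556921
Iteration 2:
  f(1.556921) = -0.000369
  f'(1.556921) = 1.642293
  x_2 = 1.556921 - (-0.000369)/1.642293 = 1.557146
Iteration 3:
  f(1.557146) = 0.000000
  f'(1.557146) = 1.642201
  x_3 = 1.557146 - 0.000000/1.642201 = 1.557146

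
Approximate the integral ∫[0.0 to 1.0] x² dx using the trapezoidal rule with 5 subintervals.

f(x) = x²
a = 0.0, b = 1.0, n = 5
h = (b - a)/n = 0.200000

Trapezoidal rule: (h/2)[f(x₀) + 2f(x₁) + 2f(x₂) + ... + f(xₙ)]

x_0 = 0.0000, f(x_0) = 0.000000, coefficient = 1
x_1 = 0.2000, f(x_1) = 0.040000, coefficient = 2
x_2 = 0.4000, f(x_2) = 0.160000, coefficient = 2
x_3 = 0.6000, f(x_3) = 0.360000, coefficient = 2
x_4 = 0.8000, f(x_4) = 0.640000, coefficient = 2
x_5 = 1.0000, f(x_5) = 1.000000, coefficient = 1

I ≈ (0.200000/2) × 3.400000 = 0.340000
Exact value: 0.333333
Error: 0.006667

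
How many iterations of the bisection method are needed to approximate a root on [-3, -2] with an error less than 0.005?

We need (b-a)/2^n ≤ 0.005
(-2 - (-3))/2^n ≤ 0.005
1/2^n ≤ 0.005
2^n ≥ 200
n ≥ log₂(200) = 7.64
n ≥ 8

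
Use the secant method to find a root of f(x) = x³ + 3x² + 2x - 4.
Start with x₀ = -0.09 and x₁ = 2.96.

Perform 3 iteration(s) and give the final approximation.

f(x) = x³ + 3x² + 2x - 4
x₀ = -0.09, x₁ = 2.96

Secant formula: x_{n+1} = x_n - f(x_n)(x_n - x_{n-1})/(f(x_n) - f(x_{n-1}))

Iteration 1:
  f(-0.090000) = -4.156429
  f(2.960000) = 54.139136
  x_2 = 2.960000 - 54.139136×(2.960000 - (-0.090000))/(54.139136 - (-4.156429))
       = 0.127463
Iteration 2:
  f(2.960000) = 54.139136
  f(0.127463) = -3.694264
  x_3 = 0.127463 - (-3.694264)×(0.127463 - 2.960000)/(-3.694264 - 54.139136)
       = 0.308399
Iteration 3:
  f(0.127463) = -3.694264
  f(0.308399) = -3.068542
  x_4 = 0.308399 - (-3.068542)×(0.308399 - 0.127463)/(-3.068542 - (-3.694264))
       = 1.195709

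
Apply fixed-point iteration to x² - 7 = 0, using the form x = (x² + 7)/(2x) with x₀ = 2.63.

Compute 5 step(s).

Equation: x² - 7 = 0
Fixed-point form: x = (x² + 7)/(2x)
x₀ = 2.63

x_1 = g(2.630000) = 2.645798
x_2 = g(2.645798) = 2.645751
x_3 = g(2.645751) = 2.645751
x_4 = g(2.645751) = 2.645751
x_5 = g(2.645751) = 2.645751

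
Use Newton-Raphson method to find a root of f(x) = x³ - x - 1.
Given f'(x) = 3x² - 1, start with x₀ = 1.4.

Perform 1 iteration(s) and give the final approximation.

f(x) = x³ - x - 1
f'(x) = 3x² - 1
x₀ = 1.4

Newton-Raphson formula: x_{n+1} = x_n - f(x_n)/f'(x_n)

Iteration 1:
  f(1.400000) = 0.344000
  f'(1.400000) = 4.880000
  x_1 = 1.400000 - 0.344000/4.880000 = 1.329508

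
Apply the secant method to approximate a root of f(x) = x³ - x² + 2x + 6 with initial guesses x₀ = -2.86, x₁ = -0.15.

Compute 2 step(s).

f(x) = x³ - x² + 2x + 6
x₀ = -2.86, x₁ = -0.15

Secant formula: x_{n+1} = x_n - f(x_n)(x_n - x_{n-1})/(f(x_n) - f(x_{n-1}))

Iteration 1:
  f(-2.860000) = -31.293256
  f(-0.150000) = 5.674125
  x_2 = -0.150000 - 5.674125×(-0.150000 - (-2.860000))/(5.674125 - (-31.293256))
       = -0.565958
Iteration 2:
  f(-0.150000) = 5.674125
  f(-0.565958) = 4.366494
  x_3 = -0.565958 - 4.366494×(-0.565958 - (-0.150000))/(4.366494 - 5.674125)
       = -1.954942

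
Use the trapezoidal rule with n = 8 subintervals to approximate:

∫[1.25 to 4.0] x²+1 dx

f(x) = x²+1
a = 1.25, b = 4.0, n = 8
h = (b - a)/n = 0.343750

Trapezoidal rule: (h/2)[f(x₀) + 2f(x₁) + 2f(x₂) + ... + f(xₙ)]

x_0 = 1.2500, f(x_0) = 2.562500, coefficient = 1
x_1 = 1.5938, f(x_1) = 3.540039, coefficient = 2
x_2 = 1.9375, f(x_2) = 4.753906, coefficient = 2
x_3 = 2.2812, f(x_3) = 6.204102, coefficient = 2
x_4 = 2.6250, f(x_4) = 7.890625, coefficient = 2
x_5 = 2.9688, f(x_5) = 9.813477, coefficient = 2
x_6 = 3.3125, f(x_6) = 11.972656, coefficient = 2
x_7 = 3.6562, f(x_7) = 14.368164, coefficient = 2
x_8 = 4.0000, f(x_8) = 17.000000, coefficient = 1

I ≈ (0.343750/2) × 136.648438 = 23.486450
Exact value: 23.432292
Error: 0.054159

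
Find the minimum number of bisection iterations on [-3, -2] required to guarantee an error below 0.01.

We need (b-a)/2^n ≤ 0.01
(-2 - (-3))/2^n ≤ 0.01
1/2^n ≤ 0.01
2^n ≥ 100
n ≥ log₂(100) = 6.64
n ≥ 7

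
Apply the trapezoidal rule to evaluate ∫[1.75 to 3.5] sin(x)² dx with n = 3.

f(x) = sin(x)²
a = 1.75, b = 3.5, n = 3
h = (b - a)/n = 0.583333

Trapezoidal rule: (h/2)[f(x₀) + 2f(x₁) + 2f(x₂) + ... + f(xₙ)]

x_0 = 1.7500, f(x_0) = 0.968228, coefficient = 1
x_1 = 2.3333, f(x_1) = 0.522853, coefficient = 2
x_2 = 2.9167, f(x_2) = 0.049744, coefficient = 2
x_3 = 3.5000, f(x_3) = 0.123049, coefficient = 1

I ≈ (0.583333/2) × 2.236472 = 0.652304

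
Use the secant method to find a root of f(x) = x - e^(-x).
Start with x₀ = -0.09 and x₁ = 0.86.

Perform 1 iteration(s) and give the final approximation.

f(x) = x - e^(-x)
x₀ = -0.09, x₁ = 0.86

Secant formula: x_{n+1} = x_n - f(x_n)(x_n - x_{n-1})/(f(x_n) - f(x_{n-1}))

Iteration 1:
  f(-0.090000) = -1.184174
  f(0.860000) = 0.436838
  x_2 = 0.860000 - 0.436838×(0.860000 - (-0.090000))/(0.436838 - (-1.184174))
       = 0.603990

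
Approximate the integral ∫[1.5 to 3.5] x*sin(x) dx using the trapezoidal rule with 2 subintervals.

f(x) = x*sin(x)
a = 1.5, b = 3.5, n = 2
h = (b - a)/n = 1.000000

Trapezoidal rule: (h/2)[f(x₀) + 2f(x₁) + 2f(x₂) + ... + f(xₙ)]

x_0 = 1.5000, f(x_0) = 1.496242, coefficient = 1
x_1 = 2.5000, f(x_1) = 1.496180, coefficient = 2
x_2 = 3.5000, f(x_2) = -1.227741, coefficient = 1

I ≈ (1.000000/2) × 3.260862 = 1.630431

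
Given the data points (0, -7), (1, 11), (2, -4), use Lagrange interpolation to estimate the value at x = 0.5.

Lagrange interpolation formula:
P(x) = Σ yᵢ × Lᵢ(x)
where Lᵢ(x) = Π_{j≠i} (x - xⱼ)/(xᵢ - xⱼ)

L_0(0.5) = (0.5 - 1)/(0 - 1) × (0.5 - 2)/(0 - 2) = 0.375000
L_1(0.5) = (0.5 - 0)/(1 - 0) × (0.5 - 2)/(1 - 2) = 0.750000
L_2(0.5) = (0.5 - 0)/(2 - 0) × (0.5 - 1)/(2 - 1) = -0.125000

P(0.5) = (-7)×L_0(0.5) + 11×L_1(0.5) + (-4)×L_2(0.5)
P(0.5) = 6.125000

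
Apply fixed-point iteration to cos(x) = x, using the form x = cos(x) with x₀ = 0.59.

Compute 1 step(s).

Equation: cos(x) = x
Fixed-point form: x = cos(x)
x₀ = 0.59

x_1 = g(0.590000) = 0.830941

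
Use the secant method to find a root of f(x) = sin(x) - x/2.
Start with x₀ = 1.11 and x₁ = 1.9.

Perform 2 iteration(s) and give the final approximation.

f(x) = sin(x) - x/2
x₀ = 1.11, x₁ = 1.9

Secant formula: x_{n+1} = x_n - f(x_n)(x_n - x_{n-1})/(f(x_n) - f(x_{n-1}))

Iteration 1:
  f(1.110000) = 0.340699
  f(1.900000) = -0.003700
  x_2 = 1.900000 - (-0.003700)×(1.900000 - 1.110000)/(-0.003700 - 0.340699)
       = 1.891513
Iteration 2:
  f(1.900000) = -0.003700
  f(1.891513) = 0.003253
  x_3 = 1.891513 - 0.003253×(1.891513 - 1.900000)/(0.003253 - (-0.003700))
       = 1.895484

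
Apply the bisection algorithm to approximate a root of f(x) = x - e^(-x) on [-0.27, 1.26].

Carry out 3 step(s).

f(x) = x - e^(-x)
Initial interval: [-0.27, 1.26]

Iteration 1:
  c_1 = (-0.270000 + 1.260000)/2 = 0.495000
  f(c_1) = f(0.495000) = -0.114571
  f(a) × f(c) ≥ 0, new interval: [0.495000, 1.260000]
Iteration 2:
  c_2 = (0.495000 + 1.260000)/2 = 0.877500
  f(c_2) = f(0.877500) = 0.461679
  f(a) × f(c) < 0, new interval: [0.495000, 0.877500]
Iteration 3:
  c_3 = (0.495000 + 0.877500)/2 = 0.686250
  f(c_3) = f(0.686250) = 0.182789
  f(a) × f(c) < 0, new interval: [0.495000, 0.686250]

After 3 iteration(s), the approximation is c_3 = 0.686250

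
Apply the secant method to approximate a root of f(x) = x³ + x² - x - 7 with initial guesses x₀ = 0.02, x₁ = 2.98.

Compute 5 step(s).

f(x) = x³ + x² - x - 7
x₀ = 0.02, x₁ = 2.98

Secant formula: x_{n+1} = x_n - f(x_n)(x_n - x_{n-1})/(f(x_n) - f(x_{n-1}))

Iteration 1:
  f(0.020000) = -7.019592
  f(2.980000) = 25.363992
  x_2 = 2.980000 - 25.363992×(2.980000 - 0.020000)/(25.363992 - (-7.019592))
       = 0.661621
Iteration 2:
  f(2.980000) = 25.363992
  f(0.661621) = -6.934259
  x_3 = 0.661621 - (-6.934259)×(0.661621 - 2.980000)/(-6.934259 - 25.363992)
       = 1.159364
Iteration 3:
  f(0.661621) = -6.934259
  f(1.159364) = -5.256907
  x_4 = 1.159364 - (-5.256907)×(1.159364 - 0.661621)/(-5.256907 - (-6.934259))
       = 2.719317
Iteration 4:
  f(1.159364) = -5.256907
  f(2.719317) = 17.783863
  x_5 = 2.719317 - 17.783863×(2.719317 - 1.159364)/(17.783863 - (-5.256907))
       = 1.515278
Iteration 5:
  f(2.719317) = 17.783863
  f(1.515278) = -2.740029
  x_6 = 1.515278 - (-2.740029)×(1.515278 - 2.719317)/(-2.740029 - 17.783863)
       = 1.676023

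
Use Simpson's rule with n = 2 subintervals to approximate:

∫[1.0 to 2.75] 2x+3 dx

f(x) = 2x+3
a = 1.0, b = 2.75, n = 2
h = (b - a)/n = 0.875000

Simpson's rule: (h/3)[f(x₀) + 4f(x₁) + 2f(x₂) + ... + f(xₙ)]

x_0 = 1.0000, f(x_0) = 5.000000, coefficient = 1
x_1 = 1.8750, f(x_1) = 6.750000, coefficient = 4
x_2 = 2.7500, f(x_2) = 8.500000, coefficient = 1

I ≈ (0.875000/3) × 40.500000 = 11.812500
Exact value: 11.812500
Error: 0.000000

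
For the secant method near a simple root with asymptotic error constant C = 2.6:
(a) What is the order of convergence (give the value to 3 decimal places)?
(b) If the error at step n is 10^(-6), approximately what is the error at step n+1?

(a) Secant method has superlinear convergence with order φ = (1+√5)/2 ≈ 1.618.
    This means |e_{n+1}| ≈ C|e_n|^1.618.

(b) With |e_n| = 10^(-6) and C = 2.6:
    |e_{n+1}| ≈ 2.6 × (10^(-6))^1.618 = 2.6 × 10^(-9.71)

(a) ≈ 1.618 (golden ratio); (b) |e_{n+1}| ≈ 5.091e-10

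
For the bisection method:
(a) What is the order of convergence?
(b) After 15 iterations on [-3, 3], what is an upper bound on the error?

(a) Bisection has linear (order 1) convergence; the error is halved each step.

(b) Error bound = (b-a)/2^n = (3 - (-3))/2^{15}
    = 6/2^{15}

(a) 1 (linear); (b) error ≤ 1.83e-04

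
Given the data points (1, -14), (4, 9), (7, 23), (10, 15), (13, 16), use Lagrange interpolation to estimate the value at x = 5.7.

Lagrange interpolation formula:
P(x) = Σ yᵢ × Lᵢ(x)
where Lᵢ(x) = Π_{j≠i} (x - xⱼ)/(xᵢ - xⱼ)

L_0(5.7) = (5.7 - 4)/(1 - 4) × (5.7 - 7)/(1 - 7) × (5.7 - 10)/(1 - 10) × (5.7 - 13)/(1 - 13) = -0.035685
L_1(5.7) = (5.7 - 1)/(4 - 1) × (5.7 - 7)/(4 - 7) × (5.7 - 10)/(4 - 10) × (5.7 - 13)/(4 - 13) = 0.394636
L_2(5.7) = (5.7 - 1)/(7 - 1) × (5.7 - 4)/(7 - 4) × (5.7 - 10)/(7 - 10) × (5.7 - 13)/(7 - 13) = 0.774093
L_3(5.7) = (5.7 - 1)/(10 - 1) × (5.7 - 4)/(10 - 4) × (5.7 - 7)/(10 - 7) × (5.7 - 13)/(10 - 13) = -0.156019
L_4(5.7) = (5.7 - 1)/(13 - 1) × (5.7 - 4)/(13 - 4) × (5.7 - 7)/(13 - 7) × (5.7 - 10)/(13 - 10) = 0.022975

P(5.7) = (-14)×L_0(5.7) + 9×L_1(5.7) + 23×L_2(5.7) + 15×L_3(5.7) + 16×L_4(5.7)
P(5.7) = 19.882774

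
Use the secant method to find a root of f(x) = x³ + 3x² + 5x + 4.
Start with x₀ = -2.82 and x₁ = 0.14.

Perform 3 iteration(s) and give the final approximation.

f(x) = x³ + 3x² + 5x + 4
x₀ = -2.82, x₁ = 0.14

Secant formula: x_{n+1} = x_n - f(x_n)(x_n - x_{n-1})/(f(x_n) - f(x_{n-1}))

Iteration 1:
  f(-2.820000) = -8.668568
  f(0.140000) = 4.761544
  x_2 = 0.140000 - 4.761544×(0.140000 - (-2.820000))/(4.761544 - (-8.668568))
       = -0.909445
Iteration 2:
  f(0.140000) = 4.761544
  f(-0.909445) = 1.181852
  x_3 = -0.909445 - 1.181852×(-0.909445 - 0.140000)/(1.181852 - 4.761544)
       = -1.255925
Iteration 3:
  f(-0.909445) = 1.181852
  f(-1.255925) = 0.471388
  x_4 = -1.255925 - 0.471388×(-1.255925 - (-0.909445))/(0.471388 - 1.181852)
       = -1.485812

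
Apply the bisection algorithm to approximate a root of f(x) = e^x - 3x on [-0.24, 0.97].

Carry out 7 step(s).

f(x) = e^x - 3x
Initial interval: [-0.24, 0.97]

Iteration 1:
  c_1 = (-0.240000 + 0.970000)/2 = 0.365000
  f(c_1) = f(0.365000) = 0.345514
  f(a) × f(c) ≥ 0, new interval: [0.365000, 0.970000]
Iteration 2:
  c_2 = (0.365000 + 0.970000)/2 = 0.667500
  f(c_2) = f(0.667500) = -0.053142
  f(a) × f(c) < 0, new interval: [0.365000, 0.667500]
Iteration 3:
  c_3 = (0.365000 + 0.667500)/2 = 0.516250
  f(c_3) = f(0.516250) = 0.126982
  f(a) × f(c) ≥ 0, new interval: [0.516250, 0.667500]
Iteration 4:
  c_4 = (0.516250 + 0.667500)/2 = 0.591875
  f(c_4) = f(0.591875) = 0.031749
  f(a) × f(c) ≥ 0, new interval: [0.591875, 0.667500]
Iteration 5:
  c_5 = (0.591875 + 0.667500)/2 = 0.629687
  f(c_5) = f(0.629687) = -0.012039
  f(a) × f(c) < 0, new interval: [0.591875, 0.629687]
Iteration 6:
  c_6 = (0.591875 + 0.629687)/2 = 0.610781
  f(c_6) = f(0.610781) = 0.009526
  f(a) × f(c) ≥ 0, new interval: [0.610781, 0.629687]
Iteration 7:
  c_7 = (0.610781 + 0.629687)/2 = 0.620234
  f(c_7) = f(0.620234) = -0.001339
  f(a) × f(c) < 0, new interval: [0.610781, 0.620234]

After 7 iteration(s), the approximation is c_7 = 0.620234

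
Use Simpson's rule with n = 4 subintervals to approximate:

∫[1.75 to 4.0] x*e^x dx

f(x) = x*e^x
a = 1.75, b = 4.0, n = 4
h = (b - a)/n = 0.562500

Simpson's rule: (h/3)[f(x₀) + 4f(x₁) + 2f(x₂) + ... + f(xₙ)]

x_0 = 1.7500, f(x_0) = 10.070555, coefficient = 1
x_1 = 2.3125, f(x_1) = 23.355423, coefficient = 4
x_2 = 2.8750, f(x_2) = 50.960594, coefficient = 2
x_3 = 3.4375, f(x_3) = 106.937491, coefficient = 4
x_4 = 4.0000, f(x_4) = 218.392600, coefficient = 1

I ≈ (0.562500/3) × 851.555996 = 159.666749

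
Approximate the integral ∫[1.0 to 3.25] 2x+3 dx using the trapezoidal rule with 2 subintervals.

f(x) = 2x+3
a = 1.0, b = 3.25, n = 2
h = (b - a)/n = 1.125000

Trapezoidal rule: (h/2)[f(x₀) + 2f(x₁) + 2f(x₂) + ... + f(xₙ)]

x_0 = 1.0000, f(x_0) = 5.000000, coefficient = 1
x_1 = 2.1250, f(x_1) = 7.250000, coefficient = 2
x_2 = 3.2500, f(x_2) = 9.500000, coefficient = 1

I ≈ (1.125000/2) × 29.000000 = 16.312500
Exact value: 16.312500
Error: 0.000000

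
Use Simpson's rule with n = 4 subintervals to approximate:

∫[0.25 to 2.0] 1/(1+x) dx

f(x) = 1/(1+x)
a = 0.25, b = 2.0, n = 4
h = (b - a)/n = 0.437500

Simpson's rule: (h/3)[f(x₀) + 4f(x₁) + 2f(x₂) + ... + f(xₙ)]

x_0 = 0.2500, f(x_0) = 0.800000, coefficient = 1
x_1 = 0.6875, f(x_1) = 0.592593, coefficient = 4
x_2 = 1.1250, f(x_2) = 0.470588, coefficient = 2
x_3 = 1.5625, f(x_3) = 0.390244, coefficient = 4
x_4 = 2.0000, f(x_4) = 0.333333, coefficient = 1

I ≈ (0.437500/3) × 6.005856 = 0.875854
Exact value: 0.875469
Error: 0.000385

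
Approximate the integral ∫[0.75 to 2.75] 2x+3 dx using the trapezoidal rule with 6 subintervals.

f(x) = 2x+3
a = 0.75, b = 2.75, n = 6
h = (b - a)/n = 0.333333

Trapezoidal rule: (h/2)[f(x₀) + 2f(x₁) + 2f(x₂) + ... + f(xₙ)]

x_0 = 0.7500, f(x_0) = 4.500000, coefficient = 1
x_1 = 1.0833, f(x_1) = 5.166667, coefficient = 2
x_2 = 1.4167, f(x_2) = 5.833333, coefficient = 2
x_3 = 1.7500, f(x_3) = 6.500000, coefficient = 2
x_4 = 2.0833, f(x_4) = 7.166667, coefficient = 2
x_5 = 2.4167, f(x_5) = 7.833333, coefficient = 2
x_6 = 2.7500, f(x_6) = 8.500000, coefficient = 1

I ≈ (0.333333/2) × 78.000000 = 13.000000
Exact value: 13.000000
Error: 0.000000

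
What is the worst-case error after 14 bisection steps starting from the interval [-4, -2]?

Bisection error bound: |error| ≤ (b-a)/2^n
|error| ≤ (-2 - (-4))/2^14 = 2/2^14
|error| ≤ 0.0001220703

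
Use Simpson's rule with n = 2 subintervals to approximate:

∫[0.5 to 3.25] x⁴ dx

f(x) = x⁴
a = 0.5, b = 3.25, n = 2
h = (b - a)/n = 1.375000

Simpson's rule: (h/3)[f(x₀) + 4f(x₁) + 2f(x₂) + ... + f(xₙ)]

x_0 = 0.5000, f(x_0) = 0.062500, coefficient = 1
x_1 = 1.8750, f(x_1) = 12.359619, coefficient = 4
x_2 = 3.2500, f(x_2) = 111.566406, coefficient = 1

I ≈ (1.375000/3) × 161.067383 = 73.822550
Exact value: 72.511914
Error: 1.310636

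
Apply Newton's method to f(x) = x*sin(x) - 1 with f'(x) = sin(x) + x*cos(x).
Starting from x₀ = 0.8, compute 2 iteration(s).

f(x) = x*sin(x) - 1
f'(x) = sin(x) + x*cos(x)
x₀ = 0.8

Newton-Raphson formula: x_{n+1} = x_n - f(x_n)/f'(x_n)

Iteration 1:
  f(0.800000) = -0.426115
  f'(0.800000) = 1.274721
  x_1 = 0.800000 - (-0.426115)/1.274721 = 1.134281
Iteration 2:
  f(1.134281) = 0.027920
  f'(1.134281) = 1.385786
  x_2 = 1.134281 - 0.027920/1.385786 = 1.114134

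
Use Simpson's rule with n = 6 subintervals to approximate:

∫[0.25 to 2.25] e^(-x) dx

f(x) = e^(-x)
a = 0.25, b = 2.25, n = 6
h = (b - a)/n = 0.333333

Simpson's rule: (h/3)[f(x₀) + 4f(x₁) + 2f(x₂) + ... + f(xₙ)]

x_0 = 0.2500, f(x_0) = 0.778801, coefficient = 1
x_1 = 0.5833, f(x_1) = 0.558035, coefficient = 4
x_2 = 0.9167, f(x_2) = 0.399850, coefficient = 2
x_3 = 1.2500, f(x_3) = 0.286505, coefficient = 4
x_4 = 1.5833, f(x_4) = 0.205290, coefficient = 2
x_5 = 1.9167, f(x_5) = 0.147096, coefficient = 4
x_6 = 2.2500, f(x_6) = 0.105399, coefficient = 1

I ≈ (0.333333/3) × 6.061024 = 0.673447
Exact value: 0.673402
Error: 0.000046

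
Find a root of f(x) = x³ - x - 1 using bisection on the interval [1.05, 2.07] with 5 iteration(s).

f(x) = x³ - x - 1
Initial interval: [1.05, 2.07]

Iteration 1:
  c_1 = (1.050000 + 2.070000)/2 = 1.560000
  f(c_1) = f(1.560000) = 1.236416
  f(a) × f(c) < 0, new interval: [1.050000, 1.560000]
Iteration 2:
  c_2 = (1.050000 + 1.560000)/2 = 1.305000
  f(c_2) = f(1.305000) = -0.082552
  f(a) × f(c) ≥ 0, new interval: [1.305000, 1.560000]
Iteration 3:
  c_3 = (1.305000 + 1.560000)/2 = 1.432500
  f(c_3) = f(1.432500) = 0.507071
  f(a) × f(c) < 0, new interval: [1.305000, 1.432500]
Iteration 4:
  c_4 = (1.305000 + 1.432500)/2 = 1.368750
  f(c_4) = f(1.368750) = 0.195571
  f(a) × f(c) < 0, new interval: [1.305000, 1.368750]
Iteration 5:
  c_5 = (1.305000 + 1.368750)/2 = 1.336875
  f(c_5) = f(1.336875) = 0.052434
  f(a) × f(c) < 0, new interval: [1.305000, 1.336875]

After 5 iteration(s), the approximation is c_5 = 1.336875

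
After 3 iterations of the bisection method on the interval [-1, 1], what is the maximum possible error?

Bisection error bound: |error| ≤ (b-a)/2^n
|error| ≤ (1 - (-1))/2^3 = 2/2^3
|error| ≤ 0.2500000000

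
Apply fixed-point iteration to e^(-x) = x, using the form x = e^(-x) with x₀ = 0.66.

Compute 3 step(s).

Equation: e^(-x) = x
Fixed-point form: x = e^(-x)
x₀ = 0.66

x_1 = g(0.660000) = 0.516851
x_2 = g(0.516851) = 0.596395
x_3 = g(0.596395) = 0.550793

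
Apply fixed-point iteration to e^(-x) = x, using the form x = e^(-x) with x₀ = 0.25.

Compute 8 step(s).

Equation: e^(-x) = x
Fixed-point form: x = e^(-x)
x₀ = 0.25

x_1 = g(0.250000) = 0.778801
x_2 = g(0.778801) = 0.458956
x_3 = g(0.458956) = 0.631943
x_4 = g(0.631943) = 0.531558
x_5 = g(0.531558) = 0.587689
x_6 = g(0.587689) = 0.555610
x_7 = g(0.555610) = 0.573722
x_8 = g(0.573722) = 0.563424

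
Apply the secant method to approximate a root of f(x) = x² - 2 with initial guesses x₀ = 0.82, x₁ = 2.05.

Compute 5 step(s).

f(x) = x² - 2
x₀ = 0.82, x₁ = 2.05

Secant formula: x_{n+1} = x_n - f(x_n)(x_n - x_{n-1})/(f(x_n) - f(x_{n-1}))

Iteration 1:
  f(0.820000) = -1.327600
  f(2.050000) = 2.202500
  x_2 = 2.050000 - 2.202500×(2.050000 - 0.820000)/(2.202500 - (-1.327600))
       = 1.282578
Iteration 2:
  f(2.050000) = 2.202500
  f(1.282578) = -0.354993
  x_3 = 1.282578 - (-0.354993)×(1.282578 - 2.050000)/(-0.354993 - 2.202500)
       = 1.389100
Iteration 3:
  f(1.282578) = -0.354993
  f(1.389100) = -0.070400
  x_4 = 1.389100 - (-0.070400)×(1.389100 - 1.282578)/(-0.070400 - (-0.354993))
       = 1.415451
Iteration 4:
  f(1.389100) = -0.070400
  f(1.415451) = 0.003501
  x_5 = 1.415451 - 0.003501×(1.415451 - 1.389100)/(0.003501 - (-0.070400))
       = 1.414202
Iteration 5:
  f(1.415451) = 0.003501
  f(1.414202) = -0.000031
  x_6 = 1.414202 - (-0.000031)×(1.414202 - 1.415451)/(-0.000031 - 0.003501)
       = 1.414214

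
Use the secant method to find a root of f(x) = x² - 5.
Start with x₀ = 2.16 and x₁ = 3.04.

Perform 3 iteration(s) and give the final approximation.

f(x) = x² - 5
x₀ = 2.16, x₁ = 3.04

Secant formula: x_{n+1} = x_n - f(x_n)(x_n - x_{n-1})/(f(x_n) - f(x_{n-1}))

Iteration 1:
  f(2.160000) = -0.334400
  f(3.040000) = 4.241600
  x_2 = 3.040000 - 4.241600×(3.040000 - 2.160000)/(4.241600 - (-0.334400))
       = 2.224308
Iteration 2:
  f(3.040000) = 4.241600
  f(2.224308) = -0.052455
  x_3 = 2.224308 - (-0.052455)×(2.224308 - 3.040000)/(-0.052455 - 4.241600)
       = 2.234272
Iteration 3:
  f(2.224308) = -0.052455
  f(2.234272) = -0.008029
  x_4 = 2.234272 - (-0.008029)×(2.234272 - 2.224308)/(-0.008029 - (-0.052455))
       = 2.236073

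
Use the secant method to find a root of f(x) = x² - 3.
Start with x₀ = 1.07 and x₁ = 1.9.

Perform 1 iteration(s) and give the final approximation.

f(x) = x² - 3
x₀ = 1.07, x₁ = 1.9

Secant formula: x_{n+1} = x_n - f(x_n)(x_n - x_{n-1})/(f(x_n) - f(x_{n-1}))

Iteration 1:
  f(1.070000) = -1.855100
  f(1.900000) = 0.610000
  x_2 = 1.900000 - 0.610000×(1.900000 - 1.070000)/(0.610000 - (-1.855100))
       = 1.694613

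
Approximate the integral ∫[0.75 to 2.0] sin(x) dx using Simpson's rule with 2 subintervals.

f(x) = sin(x)
a = 0.75, b = 2.0, n = 2
h = (b - a)/n = 0.625000

Simpson's rule: (h/3)[f(x₀) + 4f(x₁) + 2f(x₂) + ... + f(xₙ)]

x_0 = 0.7500, f(x_0) = 0.681639, coefficient = 1
x_1 = 1.3750, f(x_1) = 0.980893, coefficient = 4
x_2 = 2.0000, f(x_2) = 0.909297, coefficient = 1

I ≈ (0.625000/3) × 5.514508 = 1.148856
Exact value: 1.147836
Error: 0.001020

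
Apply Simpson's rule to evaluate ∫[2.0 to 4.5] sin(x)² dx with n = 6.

f(x) = sin(x)²
a = 2.0, b = 4.5, n = 6
h = (b - a)/n = 0.416667

Simpson's rule: (h/3)[f(x₀) + 4f(x₁) + 2f(x₂) + ... + f(xₙ)]

x_0 = 2.0000, f(x_0) = 0.826822, coefficient = 1
x_1 = 2.4167, f(x_1) = 0.439675, coefficient = 4
x_2 = 2.8333, f(x_2) = 0.092052, coefficient = 2
x_3 = 3.2500, f(x_3) = 0.011706, coefficient = 4
x_4 = 3.6667, f(x_4) = 0.251279, coefficient = 2
x_5 = 4.0833, f(x_5) = 0.653807, coefficient = 4
x_6 = 4.5000, f(x_6) = 0.955565, coefficient = 1

I ≈ (0.416667/3) × 6.889802 = 0.956917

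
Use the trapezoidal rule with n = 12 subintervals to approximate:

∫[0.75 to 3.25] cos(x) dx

f(x) = cos(x)
a = 0.75, b = 3.25, n = 12
h = (b - a)/n = 0.208333

Trapezoidal rule: (h/2)[f(x₀) + 2f(x₁) + 2f(x₂) + ... + f(xₙ)]

x_0 = 0.7500, f(x_0) = 0.731689, coefficient = 1
x_1 = 0.9583, f(x_1) = 0.574885, coefficient = 2
x_2 = 1.1667, f(x_2) = 0.393219, coefficient = 2
x_3 = 1.3750, f(x_3) = 0.194548, coefficient = 2
x_4 = 1.5833, f(x_4) = -0.012537, coefficient = 2
x_5 = 1.7917, f(x_5) = -0.219079, coefficient = 2
x_6 = 2.0000, f(x_6) = -0.416147, coefficient = 2
x_7 = 2.2083, f(x_7) = -0.595218, coefficient = 2
x_8 = 2.4167, f(x_8) = -0.748549, coefficient = 2
x_9 = 2.6250, f(x_9) = -0.869507, coefficient = 2
x_10 = 2.8333, f(x_10) = -0.952863, coefficient = 2
x_11 = 3.0417, f(x_11) = -0.995012, coefficient = 2
x_12 = 3.2500, f(x_12) = -0.994130, coefficient = 1

I ≈ (0.208333/2) × -7.554961 = -0.786975
Exact value: -0.789834
Error: 0.002859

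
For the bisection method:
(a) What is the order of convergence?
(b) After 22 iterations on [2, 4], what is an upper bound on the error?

(a) Bisection has linear (order 1) convergence; the error is halved each step.

(b) Error bound = (b-a)/2^n = (4 - 2)/2^{22}
    = 2/2^{22}

(a) 1 (linear); (b) error ≤ 4.77e-07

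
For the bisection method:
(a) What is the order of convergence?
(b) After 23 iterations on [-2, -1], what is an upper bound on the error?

(a) Bisection has linear (order 1) convergence; the error is halved each step.

(b) Error bound = (b-a)/2^n = (-1 - (-2))/2^{23}
    = 1/2^{23}

(a) 1 (linear); (b) error ≤ 1.19e-07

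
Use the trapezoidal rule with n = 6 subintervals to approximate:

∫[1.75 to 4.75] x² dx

f(x) = x²
a = 1.75, b = 4.75, n = 6
h = (b - a)/n = 0.500000

Trapezoidal rule: (h/2)[f(x₀) + 2f(x₁) + 2f(x₂) + ... + f(xₙ)]

x_0 = 1.7500, f(x_0) = 3.062500, coefficient = 1
x_1 = 2.2500, f(x_1) = 5.062500, coefficient = 2
x_2 = 2.7500, f(x_2) = 7.562500, coefficient = 2
x_3 = 3.2500, f(x_3) = 10.562500, coefficient = 2
x_4 = 3.7500, f(x_4) = 14.062500, coefficient = 2
x_5 = 4.2500, f(x_5) = 18.062500, coefficient = 2
x_6 = 4.7500, f(x_6) = 22.562500, coefficient = 1

I ≈ (0.500000/2) × 136.250000 = 34.062500
Exact value: 33.937500
Error: 0.125000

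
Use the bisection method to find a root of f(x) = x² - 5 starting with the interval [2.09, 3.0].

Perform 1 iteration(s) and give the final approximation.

f(x) = x² - 5
Initial interval: [2.09, 3.0]

Iteration 1:
  c_1 = (2.090000 + 3.000000)/2 = 2.545000
  f(c_1) = f(2.545000) = 1.477025
  f(a) × f(c) < 0, new interval: [2.090000, 2.545000]

After 1 iteration(s), the approximation is c_1 = 2.545000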